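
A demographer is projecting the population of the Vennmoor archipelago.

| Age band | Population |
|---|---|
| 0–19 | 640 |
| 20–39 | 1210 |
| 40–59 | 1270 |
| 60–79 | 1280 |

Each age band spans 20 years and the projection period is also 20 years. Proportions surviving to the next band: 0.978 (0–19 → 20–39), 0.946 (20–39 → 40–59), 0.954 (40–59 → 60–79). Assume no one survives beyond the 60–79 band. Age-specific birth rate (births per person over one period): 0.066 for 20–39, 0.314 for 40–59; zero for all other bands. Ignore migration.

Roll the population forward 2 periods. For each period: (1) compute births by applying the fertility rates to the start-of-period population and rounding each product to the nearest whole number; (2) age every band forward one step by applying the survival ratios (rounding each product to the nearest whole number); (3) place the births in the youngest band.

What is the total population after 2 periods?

2553

Let group 1 be 0–19 through group 4 = 60–79.
[period 1]
Births: 1210 * 0.066 = 80, 1270 * 0.314 = 399 ⇒ total 479
Group 2: 640 * 0.978 = 626
Group 3: 1210 * 0.946 = 1145
Group 4: 1270 * 0.954 = 1212
Population now: 0–19=479, 20–39=626, 40–59=1145, 60–79=1212
[period 2]
Births: 626 * 0.066 = 41, 1145 * 0.314 = 360 ⇒ total 401
Group 2: 479 * 0.978 = 468
Group 3: 626 * 0.946 = 592
Group 4: 1145 * 0.954 = 1092
Population now: 0–19=401, 20–39=468, 40–59=592, 60–79=1092
Total after period 2: 401 + 468 + 592 + 1092 = 2553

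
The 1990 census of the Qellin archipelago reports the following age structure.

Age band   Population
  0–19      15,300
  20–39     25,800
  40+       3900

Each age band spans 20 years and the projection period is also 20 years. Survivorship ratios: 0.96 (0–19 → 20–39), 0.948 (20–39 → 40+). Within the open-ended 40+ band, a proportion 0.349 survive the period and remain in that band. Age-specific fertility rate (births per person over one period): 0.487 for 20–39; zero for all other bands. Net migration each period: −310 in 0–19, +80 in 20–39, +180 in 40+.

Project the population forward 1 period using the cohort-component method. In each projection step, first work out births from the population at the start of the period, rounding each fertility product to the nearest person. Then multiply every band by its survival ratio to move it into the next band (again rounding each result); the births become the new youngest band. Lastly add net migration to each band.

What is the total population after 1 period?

53022

Call the bands 1 to 3, youngest first.
After projecting period 1:
Births: 25800 × 0.487 = 12565
Band 2: 15300 × 0.96 = 14688
Band 3: 25800 × 0.948 + 3900 × 0.349 = 24458 + 1361 = 25819
Net migration: Band 1 − 310 → 12255; Band 2 + 80 → 14768; Band 3 + 180 → 25999
Population now: 0–19=12255, 20–39=14768, 40+=25999
Total after period 1: 12255 + 14768 + 25999 = 53022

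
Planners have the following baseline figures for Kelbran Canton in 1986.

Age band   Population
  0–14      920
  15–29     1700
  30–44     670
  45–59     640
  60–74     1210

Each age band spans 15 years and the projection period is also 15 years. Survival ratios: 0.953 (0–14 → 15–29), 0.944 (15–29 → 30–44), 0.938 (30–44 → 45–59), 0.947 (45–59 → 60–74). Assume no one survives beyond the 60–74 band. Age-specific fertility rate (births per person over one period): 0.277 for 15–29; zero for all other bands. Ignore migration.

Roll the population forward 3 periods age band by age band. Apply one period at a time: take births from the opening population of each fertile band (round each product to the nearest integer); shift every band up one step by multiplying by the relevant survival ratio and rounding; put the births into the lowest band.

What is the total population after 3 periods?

2982

— Period 1 —
Births: 1700 × 0.277 = 471
15–29: 920 × 0.953 = 877
30–44: 1700 × 0.944 = 1605
45–59: 670 × 0.938 = 628
60–74: 640 × 0.947 = 606
Giving 471 / 877 / 1605 / 628 / 606.
— Period 2 —
Births: 877 × 0.277 = 243
15–29: 471 × 0.953 = 449
30–44: 877 × 0.944 = 828
45–59: 1605 × 0.938 = 1505
60–74: 628 × 0.947 = 595
Giving 243 / 449 / 828 / 1505 / 595.
— Period 3 —
Births: 449 × 0.277 = 124
15–29: 243 × 0.953 = 232
30–44: 449 × 0.944 = 424
45–59: 828 × 0.938 = 777
60–74: 1505 × 0.947 = 1425
Giving 124 / 232 / 424 / 777 / 1425.
Total after period 3: 124 + 232 + 424 + 777 + 1425 = 2982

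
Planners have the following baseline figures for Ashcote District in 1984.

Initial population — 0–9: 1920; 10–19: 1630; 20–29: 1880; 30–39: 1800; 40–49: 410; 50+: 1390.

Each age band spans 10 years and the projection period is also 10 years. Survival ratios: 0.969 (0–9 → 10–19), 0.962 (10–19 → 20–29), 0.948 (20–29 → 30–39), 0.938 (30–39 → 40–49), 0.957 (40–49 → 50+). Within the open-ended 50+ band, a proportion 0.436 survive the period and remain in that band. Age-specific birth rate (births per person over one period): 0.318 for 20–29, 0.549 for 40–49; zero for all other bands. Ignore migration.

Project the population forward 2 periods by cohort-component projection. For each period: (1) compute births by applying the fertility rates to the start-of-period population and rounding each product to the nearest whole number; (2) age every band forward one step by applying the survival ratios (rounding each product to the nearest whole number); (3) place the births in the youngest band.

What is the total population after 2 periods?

(Bands numbered youngest = 1 to oldest = 6.)
Period 1.
Births: 1880 × 0.318 = 598 ; 410 × 0.549 = 225 → total 823
Band 2: 1920 × 0.969 = 1860
Band 3: 1630 × 0.962 = 1568
Band 4: 1880 × 0.948 = 1782
Band 5: 1800 × 0.938 = 1688
Band 6: 410 × 0.957 + 1390 × 0.436 = 392 + 606 = 998
Population now: 0–9=823, 10–19=1860, 20–29=1568, 30–39=1782, 40–49=1688, 50+=998
Period 2.
Births: 1568 × 0.318 = 499 ; 1688 × 0.549 = 927 → total 1426
Band 2: 823 × 0.969 = 797
Band 3: 1860 × 0.962 = 1789
Band 4: 1568 × 0.948 = 1486
Band 5: 1782 × 0.938 = 1672
Band 6: 1688 × 0.957 + 998 × 0.436 = 1615 + 435 = 2050
Population now: 0–9=1426, 10–19=797, 20–29=1789, 30–39=1486, 40–49=1672, 50+=2050
Total after period 2: 1426 + 797 + 1789 + 1486 + 1672 + 2050 = 9220

9220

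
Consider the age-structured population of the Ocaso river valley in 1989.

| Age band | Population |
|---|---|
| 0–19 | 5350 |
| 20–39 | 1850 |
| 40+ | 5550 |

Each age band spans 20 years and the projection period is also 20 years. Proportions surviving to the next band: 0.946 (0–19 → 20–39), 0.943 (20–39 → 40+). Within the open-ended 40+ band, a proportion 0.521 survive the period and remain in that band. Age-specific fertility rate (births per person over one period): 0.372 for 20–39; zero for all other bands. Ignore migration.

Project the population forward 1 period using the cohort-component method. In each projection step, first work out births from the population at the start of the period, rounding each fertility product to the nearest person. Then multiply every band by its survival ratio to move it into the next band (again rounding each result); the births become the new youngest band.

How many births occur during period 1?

[period 1]
Births: 1850 × 0.372 = 688
20–39: 5350 × 0.946 = 5061
40+: 1850 × 0.943 + 5550 × 0.521 = 1745 + 2892 = 4637
→ [688, 5061, 4637]

688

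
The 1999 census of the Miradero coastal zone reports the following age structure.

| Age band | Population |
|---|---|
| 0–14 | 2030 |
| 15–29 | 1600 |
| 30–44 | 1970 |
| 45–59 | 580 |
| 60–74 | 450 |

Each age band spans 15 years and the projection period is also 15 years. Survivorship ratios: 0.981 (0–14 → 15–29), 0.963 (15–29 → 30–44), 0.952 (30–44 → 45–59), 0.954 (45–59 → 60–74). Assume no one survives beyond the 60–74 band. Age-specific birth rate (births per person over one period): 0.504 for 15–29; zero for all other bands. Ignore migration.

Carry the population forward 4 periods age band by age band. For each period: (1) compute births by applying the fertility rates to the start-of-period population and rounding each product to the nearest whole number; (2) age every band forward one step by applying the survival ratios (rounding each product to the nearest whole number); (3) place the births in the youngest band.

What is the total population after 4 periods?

4301

Let group 1 be 0–14 through group 5 = 60–74.
— Period 1 —
Births: 1600 × 0.504 = 806
Group 2: 2030 × 0.981 = 1991
Group 3: 1600 × 0.963 = 1541
Group 4: 1970 × 0.952 = 1875
Group 5: 580 × 0.954 = 553
→ [806, 1991, 1541, 1875, 553]
— Period 2 —
Births: 1991 × 0.504 = 1003
Group 2: 806 × 0.981 = 791
Group 3: 1991 × 0.963 = 1917
Group 4: 1541 × 0.952 = 1467
Group 5: 1875 × 0.954 = 1789
→ [1003, 791, 1917, 1467, 1789]
— Period 3 —
Births: 791 × 0.504 = 399
Group 2: 1003 × 0.981 = 984
Group 3: 791 × 0.963 = 762
Group 4: 1917 × 0.952 = 1825
Group 5: 1467 × 0.954 = 1400
→ [399, 984, 762, 1825, 1400]
— Period 4 —
Births: 984 × 0.504 = 496
Group 2: 399 × 0.981 = 391
Group 3: 984 × 0.963 = 948
Group 4: 762 × 0.952 = 725
Group 5: 1825 × 0.954 = 1741
→ [496, 391, 948, 725, 1741]
Total after period 4: 496 + 391 + 948 + 725 + 1741 = 4301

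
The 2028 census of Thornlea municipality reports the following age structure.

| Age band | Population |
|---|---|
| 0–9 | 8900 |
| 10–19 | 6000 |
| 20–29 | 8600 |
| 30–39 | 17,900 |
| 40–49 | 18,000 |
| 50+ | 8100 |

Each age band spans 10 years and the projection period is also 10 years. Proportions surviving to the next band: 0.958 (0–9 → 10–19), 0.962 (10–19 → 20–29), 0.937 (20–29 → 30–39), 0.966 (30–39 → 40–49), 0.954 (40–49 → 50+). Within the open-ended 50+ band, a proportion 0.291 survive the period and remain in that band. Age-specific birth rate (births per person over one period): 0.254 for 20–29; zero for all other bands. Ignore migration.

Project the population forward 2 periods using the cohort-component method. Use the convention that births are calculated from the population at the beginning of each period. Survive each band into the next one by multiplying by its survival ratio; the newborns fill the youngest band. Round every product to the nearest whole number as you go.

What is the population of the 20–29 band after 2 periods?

8202

[period 1]
Births: 8600 * 0.254 = 2184
10–19: 8900 * 0.958 = 8526
20–29: 6000 * 0.962 = 5772
30–39: 8600 * 0.937 = 8058
40–49: 17900 * 0.966 = 17291
50+: 18000 * 0.954 + 8100 * 0.291 = 17172 + 2357 = 19529
End of period: [2184, 8526, 5772, 8058, 17291, 19529]
[period 2]
Births: 5772 * 0.254 = 1466
10–19: 2184 * 0.958 = 2092
20–29: 8526 * 0.962 = 8202
30–39: 5772 * 0.937 = 5408
40–49: 8058 * 0.966 = 7784
50+: 17291 * 0.954 + 19529 * 0.291 = 16496 + 5683 = 22179
End of period: [1466, 2092, 8202, 5408, 7784, 22179]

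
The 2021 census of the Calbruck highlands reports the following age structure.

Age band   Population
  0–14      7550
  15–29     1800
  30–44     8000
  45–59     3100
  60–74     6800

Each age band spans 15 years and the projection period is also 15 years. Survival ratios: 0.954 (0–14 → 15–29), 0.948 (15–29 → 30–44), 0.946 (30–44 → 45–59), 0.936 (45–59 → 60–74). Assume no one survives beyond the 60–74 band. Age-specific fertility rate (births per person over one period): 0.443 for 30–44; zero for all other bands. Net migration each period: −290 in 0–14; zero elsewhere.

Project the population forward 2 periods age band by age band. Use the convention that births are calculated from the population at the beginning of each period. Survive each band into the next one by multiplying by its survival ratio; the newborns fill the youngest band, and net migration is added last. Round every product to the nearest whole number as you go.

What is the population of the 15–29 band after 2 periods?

3104

After projecting period 1:
Births: 8000 × 0.443 = 3544
15–29: 7550 × 0.954 = 7203
30–44: 1800 × 0.948 = 1706
45–59: 8000 × 0.946 = 7568
60–74: 3100 × 0.936 = 2902
Net migration: 0–14 − 290 → 3254
Population now: 0–14=3254, 15–29=7203, 30–44=1706, 45–59=7568, 60–74=2902
After projecting period 2:
Births: 1706 × 0.443 = 756
15–29: 3254 × 0.954 = 3104
30–44: 7203 × 0.948 = 6828
45–59: 1706 × 0.946 = 1614
60–74: 7568 × 0.936 = 7084
Net migration: 0–14 − 290 → 466
Population now: 0–14=466, 15–29=3104, 30–44=6828, 45–59=1614, 60–74=7084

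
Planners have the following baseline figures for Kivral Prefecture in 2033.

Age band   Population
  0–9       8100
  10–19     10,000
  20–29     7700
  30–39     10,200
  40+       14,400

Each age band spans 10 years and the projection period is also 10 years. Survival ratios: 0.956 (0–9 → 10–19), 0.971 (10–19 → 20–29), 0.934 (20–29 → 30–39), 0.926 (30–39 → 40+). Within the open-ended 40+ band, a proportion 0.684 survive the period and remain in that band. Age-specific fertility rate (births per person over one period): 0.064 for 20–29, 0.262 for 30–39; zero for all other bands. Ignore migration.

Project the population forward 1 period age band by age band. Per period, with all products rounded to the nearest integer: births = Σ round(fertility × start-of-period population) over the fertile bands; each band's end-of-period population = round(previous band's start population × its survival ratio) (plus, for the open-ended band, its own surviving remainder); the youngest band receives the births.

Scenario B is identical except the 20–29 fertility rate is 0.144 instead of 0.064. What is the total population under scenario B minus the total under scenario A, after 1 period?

616

[period 1]
Births: 7700 × 0.064 = 493, 10200 × 0.262 = 2672 → total 3165
10–19: 8100 × 0.956 = 7744
20–29: 10000 × 0.971 = 9710
30–39: 7700 × 0.934 = 7192
40+: 10200 × 0.926 + 14400 × 0.684 = 9445 + 9850 = 19295
Population now: 0–9=3165, 10–19=7744, 20–29=9710, 30–39=7192, 40+=19295
Scenario A total after 1 period: 47106
Scenario B projection —
[period 1]
Births: 7700 × 0.144 = 1109, 10200 × 0.262 = 2672 → total 3781
10–19: 8100 × 0.956 = 7744
20–29: 10000 × 0.971 = 9710
30–39: 7700 × 0.934 = 7192
40+: 10200 × 0.926 + 14400 × 0.684 = 9445 + 9850 = 19295
Population now: 0–9=3781, 10–19=7744, 20–29=9710, 30–39=7192, 40+=19295
Scenario B total after 1 period: 47722
Difference B − A = 47722 − 47106 = 616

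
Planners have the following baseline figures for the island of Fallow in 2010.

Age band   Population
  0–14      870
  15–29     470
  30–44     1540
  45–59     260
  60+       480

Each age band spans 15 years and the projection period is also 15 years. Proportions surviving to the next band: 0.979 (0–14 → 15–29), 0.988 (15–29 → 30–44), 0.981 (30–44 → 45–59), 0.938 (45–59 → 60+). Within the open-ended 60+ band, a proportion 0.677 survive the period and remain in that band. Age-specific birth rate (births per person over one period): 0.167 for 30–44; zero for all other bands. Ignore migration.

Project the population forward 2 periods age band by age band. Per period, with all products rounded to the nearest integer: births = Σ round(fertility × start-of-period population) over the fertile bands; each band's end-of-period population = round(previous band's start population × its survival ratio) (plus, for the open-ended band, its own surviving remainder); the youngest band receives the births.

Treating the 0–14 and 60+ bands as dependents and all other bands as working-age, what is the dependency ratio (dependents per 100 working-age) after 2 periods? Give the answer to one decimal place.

Let group 1 be 0–14 through group 5 = 60+.
After projecting period 1:
Births: 1540 × 0.167 = 257
Group 2: 870 × 0.979 = 852
Group 3: 470 × 0.988 = 464
Group 4: 1540 × 0.981 = 1511
Group 5: 260 × 0.938 + 480 × 0.677 = 244 + 325 = 569
End of period: [257, 852, 464, 1511, 569]
After projecting period 2:
Births: 464 × 0.167 = 77
Group 2: 257 × 0.979 = 252
Group 3: 852 × 0.988 = 842
Group 4: 464 × 0.981 = 455
Group 5: 1511 × 0.938 + 569 × 0.677 = 1417 + 385 = 1802
End of period: [77, 252, 842, 455, 1802]
Dependents (band 0–14 + band 60+) = 77 + 1802 = 1879; working-age = 1549; ratio = 1879/1549 × 100 = 121.3

121.3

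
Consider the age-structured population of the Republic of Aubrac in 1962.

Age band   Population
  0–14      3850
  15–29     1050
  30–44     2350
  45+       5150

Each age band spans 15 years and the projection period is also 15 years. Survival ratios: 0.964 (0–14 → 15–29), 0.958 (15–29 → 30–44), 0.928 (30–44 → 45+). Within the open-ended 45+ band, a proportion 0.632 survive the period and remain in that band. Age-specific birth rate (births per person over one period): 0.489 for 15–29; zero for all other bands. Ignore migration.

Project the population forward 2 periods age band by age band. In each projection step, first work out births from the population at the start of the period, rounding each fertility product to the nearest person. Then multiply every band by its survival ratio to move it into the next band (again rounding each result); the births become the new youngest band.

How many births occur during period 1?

513

Period 1:
Births: 1050 × 0.489 = 513
15–29: 3850 × 0.964 = 3711
30–44: 1050 × 0.958 = 1006
45+: 2350 × 0.928 + 5150 × 0.632 = 2181 + 3255 = 5436
Population now: 0–14=513, 15–29=3711, 30–44=1006, 45+=5436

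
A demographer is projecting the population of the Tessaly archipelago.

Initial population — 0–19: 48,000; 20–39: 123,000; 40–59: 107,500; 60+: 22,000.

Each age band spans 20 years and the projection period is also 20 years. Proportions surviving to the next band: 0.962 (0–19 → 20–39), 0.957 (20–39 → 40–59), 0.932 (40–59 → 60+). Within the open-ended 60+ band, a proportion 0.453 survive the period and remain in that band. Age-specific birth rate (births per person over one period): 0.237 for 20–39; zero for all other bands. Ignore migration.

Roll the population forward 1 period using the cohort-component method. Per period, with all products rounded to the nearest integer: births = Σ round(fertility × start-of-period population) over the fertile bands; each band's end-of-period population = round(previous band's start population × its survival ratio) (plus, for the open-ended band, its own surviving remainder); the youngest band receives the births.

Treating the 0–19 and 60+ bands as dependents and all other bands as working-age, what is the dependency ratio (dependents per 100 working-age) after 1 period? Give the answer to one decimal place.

(Groups numbered youngest = 1 to oldest = 4.)
After projecting period 1:
Births: 123000 × 0.237 = 29151
Group 2: 48000 × 0.962 = 46176
Group 3: 123000 × 0.957 = 117711
Group 4: 107500 × 0.932 + 22000 × 0.453 = 100190 + 9966 = 110156
Population now: 0–19=29151, 20–39=46176, 40–59=117711, 60+=110156
Dependents (band 0–19 + band 60+) = 29151 + 110156 = 139307; working-age = 163887; ratio = 139307/163887 × 100 = 85.0

85.0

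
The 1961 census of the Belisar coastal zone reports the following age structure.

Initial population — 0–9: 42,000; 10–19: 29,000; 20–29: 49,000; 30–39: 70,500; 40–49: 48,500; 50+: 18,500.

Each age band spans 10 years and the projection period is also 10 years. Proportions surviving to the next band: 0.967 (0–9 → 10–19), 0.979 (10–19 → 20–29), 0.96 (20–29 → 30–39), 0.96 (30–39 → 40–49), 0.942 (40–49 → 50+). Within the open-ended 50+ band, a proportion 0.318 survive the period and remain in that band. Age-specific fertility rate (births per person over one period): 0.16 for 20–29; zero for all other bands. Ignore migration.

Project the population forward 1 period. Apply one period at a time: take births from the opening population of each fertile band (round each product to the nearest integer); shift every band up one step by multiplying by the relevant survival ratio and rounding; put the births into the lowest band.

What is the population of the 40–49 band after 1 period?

67680

After projecting period 1:
Births: 49000 * 0.16 = 7840
10–19: 42000 * 0.967 = 40614
20–29: 29000 * 0.979 = 28391
30–39: 49000 * 0.96 = 47040
40–49: 70500 * 0.96 = 67680
50+: 48500 * 0.942 + 18500 * 0.318 = 45687 + 5883 = 51570
Giving 7840 / 40614 / 28391 / 47040 / 67680 / 51570.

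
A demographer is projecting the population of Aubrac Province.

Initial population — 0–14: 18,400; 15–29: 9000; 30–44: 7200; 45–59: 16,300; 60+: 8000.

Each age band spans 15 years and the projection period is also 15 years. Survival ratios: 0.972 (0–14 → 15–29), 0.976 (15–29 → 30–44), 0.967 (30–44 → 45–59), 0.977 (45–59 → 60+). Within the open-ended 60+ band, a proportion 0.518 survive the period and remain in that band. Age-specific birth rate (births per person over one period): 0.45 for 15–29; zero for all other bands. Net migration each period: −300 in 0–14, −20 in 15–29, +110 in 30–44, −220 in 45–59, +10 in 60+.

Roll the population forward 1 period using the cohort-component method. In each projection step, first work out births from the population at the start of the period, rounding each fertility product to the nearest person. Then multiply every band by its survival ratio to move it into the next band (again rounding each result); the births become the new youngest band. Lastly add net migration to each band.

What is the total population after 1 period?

Period 1:
Births: 9000 * 0.45 = 4050
15–29: 18400 * 0.972 = 17885
30–44: 9000 * 0.976 = 8784
45–59: 7200 * 0.967 = 6962
60+: 16300 * 0.977 + 8000 * 0.518 = 15925 + 4144 = 20069
Net migration: 0–14 − 300 → 3750; 15–29 − 20 → 17865; 30–44 + 110 → 8894; 45–59 − 220 → 6742; 60+ + 10 → 20079
→ [3750, 17865, 8894, 6742, 20079]
Total after period 1: 3750 + 17865 + 8894 + 6742 + 20079 = 57330

57330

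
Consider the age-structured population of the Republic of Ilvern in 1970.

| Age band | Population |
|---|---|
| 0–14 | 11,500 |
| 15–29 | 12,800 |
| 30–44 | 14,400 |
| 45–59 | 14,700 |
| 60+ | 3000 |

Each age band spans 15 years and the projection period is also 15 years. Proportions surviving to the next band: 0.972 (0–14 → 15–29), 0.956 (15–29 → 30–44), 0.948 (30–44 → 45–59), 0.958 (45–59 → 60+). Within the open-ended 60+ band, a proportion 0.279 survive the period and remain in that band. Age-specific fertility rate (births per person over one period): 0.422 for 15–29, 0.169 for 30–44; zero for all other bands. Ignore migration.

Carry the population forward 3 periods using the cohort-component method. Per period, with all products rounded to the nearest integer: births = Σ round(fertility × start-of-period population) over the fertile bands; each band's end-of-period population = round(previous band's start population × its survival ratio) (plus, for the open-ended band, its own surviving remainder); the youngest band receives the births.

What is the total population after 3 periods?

44951

Let group 1 be 0–14 through group 5 = 60+.
After projecting period 1:
Births: 12800 × 0.422 = 5402 ; 14400 × 0.169 = 2434 ⇒ total 7836
Group 2: 11500 × 0.972 = 11178
Group 3: 12800 × 0.956 = 12237
Group 4: 14400 × 0.948 = 13651
Group 5: 14700 × 0.958 + 3000 × 0.279 = 14083 + 837 = 14920
End of period: [7836, 11178, 12237, 13651, 14920]
After projecting period 2:
Births: 11178 × 0.422 = 4717 ; 12237 × 0.169 = 2068 ⇒ total 6785
Group 2: 7836 × 0.972 = 7617
Group 3: 11178 × 0.956 = 10686
Group 4: 12237 × 0.948 = 11601
Group 5: 13651 × 0.958 + 14920 × 0.279 = 13078 + 4163 = 17241
End of period: [6785, 7617, 10686, 11601, 17241]
After projecting period 3:
Births: 7617 × 0.422 = 3214 ; 10686 × 0.169 = 1806 ⇒ total 5020
Group 2: 6785 × 0.972 = 6595
Group 3: 7617 × 0.956 = 7282
Group 4: 10686 × 0.948 = 10130
Group 5: 11601 × 0.958 + 17241 × 0.279 = 11114 + 4810 = 15924
End of period: [5020, 6595, 7282, 10130, 15924]
Total after period 3: 5020 + 6595 + 7282 + 10130 + 15924 = 44951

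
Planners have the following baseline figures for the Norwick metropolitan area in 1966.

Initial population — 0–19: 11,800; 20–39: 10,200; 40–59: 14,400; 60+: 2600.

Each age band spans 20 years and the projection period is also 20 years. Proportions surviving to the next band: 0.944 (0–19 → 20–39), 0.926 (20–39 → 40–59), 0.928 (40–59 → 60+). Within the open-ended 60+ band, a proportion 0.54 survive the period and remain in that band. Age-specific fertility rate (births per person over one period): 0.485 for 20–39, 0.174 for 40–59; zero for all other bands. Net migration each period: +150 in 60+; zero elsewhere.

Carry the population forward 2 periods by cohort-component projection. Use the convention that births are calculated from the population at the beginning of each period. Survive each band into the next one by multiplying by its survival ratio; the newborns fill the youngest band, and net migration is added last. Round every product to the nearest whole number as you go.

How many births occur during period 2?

Period 1:
Births: 10200 × 0.485 = 4947 ; 14400 × 0.174 = 2506 — total 7453
20–39: 11800 × 0.944 = 11139
40–59: 10200 × 0.926 = 9445
60+: 14400 × 0.928 + 2600 × 0.54 = 13363 + 1404 = 14767
Net migration: 60+ + 150 → 14917
Giving 7453 / 11139 / 9445 / 14917.
Period 2:
Births: 11139 × 0.485 = 5402 ; 9445 × 0.174 = 1643 — total 7045
20–39: 7453 × 0.944 = 7036
40–59: 11139 × 0.926 = 10315
60+: 9445 × 0.928 + 14917 × 0.54 = 8765 + 8055 = 16820
Net migration: 60+ + 150 → 16970
Giving 7045 / 7036 / 10315 / 16970.

7045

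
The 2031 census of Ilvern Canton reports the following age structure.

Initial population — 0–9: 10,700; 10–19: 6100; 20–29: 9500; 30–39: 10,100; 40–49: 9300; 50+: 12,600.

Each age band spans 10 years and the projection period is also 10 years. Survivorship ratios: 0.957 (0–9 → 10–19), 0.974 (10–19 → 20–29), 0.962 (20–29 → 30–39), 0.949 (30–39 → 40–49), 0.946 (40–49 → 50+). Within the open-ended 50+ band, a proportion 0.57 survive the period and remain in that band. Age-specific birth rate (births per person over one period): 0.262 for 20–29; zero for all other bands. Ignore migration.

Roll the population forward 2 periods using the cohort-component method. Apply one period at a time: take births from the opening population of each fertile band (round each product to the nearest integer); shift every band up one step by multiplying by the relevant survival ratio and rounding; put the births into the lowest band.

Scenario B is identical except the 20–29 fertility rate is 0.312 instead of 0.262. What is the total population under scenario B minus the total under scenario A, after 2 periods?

752

After projecting period 1:
Births: 9500 × 0.262 = 2489
10–19: 10700 × 0.957 = 10240
20–29: 6100 × 0.974 = 5941
30–39: 9500 × 0.962 = 9139
40–49: 10100 × 0.949 = 9585
50+: 9300 × 0.946 + 12600 × 0.57 = 8798 + 7182 = 15980
End of period: [2489, 10240, 5941, 9139, 9585, 15980]
After projecting period 2:
Births: 5941 × 0.262 = 1557
10–19: 2489 × 0.957 = 2382
20–29: 10240 × 0.974 = 9974
30–39: 5941 × 0.962 = 5715
40–49: 9139 × 0.949 = 8673
50+: 9585 × 0.946 + 15980 × 0.57 = 9067 + 9109 = 18176
End of period: [1557, 2382, 9974, 5715, 8673, 18176]
Scenario A total after 2 periods: 46477
Scenario B projection —
After projecting period 1:
Births: 9500 × 0.312 = 2964
10–19: 10700 × 0.957 = 10240
20–29: 6100 × 0.974 = 5941
30–39: 9500 × 0.962 = 9139
40–49: 10100 × 0.949 = 9585
50+: 9300 × 0.946 + 12600 × 0.57 = 8798 + 7182 = 15980
End of period: [2964, 10240, 5941, 9139, 9585, 15980]
After projecting period 2:
Births: 5941 × 0.312 = 1854
10–19: 2964 × 0.957 = 2837
20–29: 10240 × 0.974 = 9974
30–39: 5941 × 0.962 = 5715
40–49: 9139 × 0.949 = 8673
50+: 9585 × 0.946 + 15980 × 0.57 = 9067 + 9109 = 18176
End of period: [1854, 2837, 9974, 5715, 8673, 18176]
Scenario B total after 2 periods: 47229
Difference B − A = 47229 − 46477 = 752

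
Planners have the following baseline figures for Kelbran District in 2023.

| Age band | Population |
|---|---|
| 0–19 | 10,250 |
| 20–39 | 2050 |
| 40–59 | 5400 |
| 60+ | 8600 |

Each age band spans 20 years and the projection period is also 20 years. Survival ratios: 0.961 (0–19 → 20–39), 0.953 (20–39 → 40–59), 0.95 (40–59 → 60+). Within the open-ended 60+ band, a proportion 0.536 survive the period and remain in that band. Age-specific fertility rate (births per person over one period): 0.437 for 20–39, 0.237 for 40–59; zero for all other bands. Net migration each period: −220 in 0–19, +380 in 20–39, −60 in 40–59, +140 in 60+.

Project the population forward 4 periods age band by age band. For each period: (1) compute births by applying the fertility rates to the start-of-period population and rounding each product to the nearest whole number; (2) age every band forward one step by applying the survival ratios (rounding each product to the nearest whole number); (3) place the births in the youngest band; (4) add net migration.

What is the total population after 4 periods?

Numbering the bands 1..4 from youngest to oldest:
[period 1]
Births: 2050 × 0.437 = 896, 5400 × 0.237 = 1280 → 2176
Band 2: 10250 × 0.961 = 9850
Band 3: 2050 × 0.953 = 1954
Band 4: 5400 × 0.95 + 8600 × 0.536 = 5130 + 4610 = 9740
Net migration: Band 1 − 220 → 1956; Band 2 + 380 → 10230; Band 3 − 60 → 1894; Band 4 + 140 → 9880
→ [1956, 10230, 1894, 9880]
[period 2]
Births: 10230 × 0.437 = 4471, 1894 × 0.237 = 449 → 4920
Band 2: 1956 × 0.961 = 1880
Band 3: 10230 × 0.953 = 9749
Band 4: 1894 × 0.95 + 9880 × 0.536 = 1799 + 5296 = 7095
Net migration: Band 1 − 220 → 4700; Band 2 + 380 → 2260; Band 3 − 60 → 9689; Band 4 + 140 → 7235
→ [4700, 2260, 9689, 7235]
[period 3]
Births: 2260 × 0.437 = 988, 9689 × 0.237 = 2296 → 3284
Band 2: 4700 × 0.961 = 4517
Band 3: 2260 × 0.953 = 2154
Band 4: 9689 × 0.95 + 7235 × 0.536 = 9205 + 3878 = 13083
Net migration: Band 1 − 220 → 3064; Band 2 + 380 → 4897; Band 3 − 60 → 2094; Band 4 + 140 → 13223
→ [3064, 4897, 2094, 13223]
[period 4]
Births: 4897 × 0.437 = 2140, 2094 × 0.237 = 496 → 2636
Band 2: 3064 × 0.961 = 2945
Band 3: 4897 × 0.953 = 4667
Band 4: 2094 × 0.95 + 13223 × 0.536 = 1989 + 7088 = 9077
Net migration: Band 1 − 220 → 2416; Band 2 + 380 → 3325; Band 3 − 60 → 4607; Band 4 + 140 → 9217
→ [2416, 3325, 4607, 9217]
Total after period 4: 2416 + 3325 + 4607 + 9217 = 19565

19565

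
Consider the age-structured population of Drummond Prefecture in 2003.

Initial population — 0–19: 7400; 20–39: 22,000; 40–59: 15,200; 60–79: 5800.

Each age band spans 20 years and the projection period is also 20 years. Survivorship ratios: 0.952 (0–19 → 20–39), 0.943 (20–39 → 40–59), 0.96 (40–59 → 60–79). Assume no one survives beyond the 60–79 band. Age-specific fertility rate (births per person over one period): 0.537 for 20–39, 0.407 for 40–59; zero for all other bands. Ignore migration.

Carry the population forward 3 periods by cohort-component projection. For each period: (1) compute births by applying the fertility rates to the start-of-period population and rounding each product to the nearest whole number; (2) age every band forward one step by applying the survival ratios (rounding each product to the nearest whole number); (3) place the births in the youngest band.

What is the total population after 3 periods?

Period 1:
Births: 22000 × 0.537 = 11814, 15200 × 0.407 = 6186 → total 18000
20–39: 7400 × 0.952 = 7045
40–59: 22000 × 0.943 = 20746
60–79: 15200 × 0.96 = 14592
→ [18000, 7045, 20746, 14592]
Period 2:
Births: 7045 × 0.537 = 3783, 20746 × 0.407 = 8444 → total 12227
20–39: 18000 × 0.952 = 17136
40–59: 7045 × 0.943 = 6643
60–79: 20746 × 0.96 = 19916
→ [12227, 17136, 6643, 19916]
Period 3:
Births: 17136 × 0.537 = 9202, 6643 × 0.407 = 2704 → total 11906
20–39: 12227 × 0.952 = 11640
40–59: 17136 × 0.943 = 16159
60–79: 6643 × 0.96 = 6377
→ [11906, 11640, 16159, 6377]
Total after period 3: 11906 + 11640 + 16159 + 6377 = 46082

46082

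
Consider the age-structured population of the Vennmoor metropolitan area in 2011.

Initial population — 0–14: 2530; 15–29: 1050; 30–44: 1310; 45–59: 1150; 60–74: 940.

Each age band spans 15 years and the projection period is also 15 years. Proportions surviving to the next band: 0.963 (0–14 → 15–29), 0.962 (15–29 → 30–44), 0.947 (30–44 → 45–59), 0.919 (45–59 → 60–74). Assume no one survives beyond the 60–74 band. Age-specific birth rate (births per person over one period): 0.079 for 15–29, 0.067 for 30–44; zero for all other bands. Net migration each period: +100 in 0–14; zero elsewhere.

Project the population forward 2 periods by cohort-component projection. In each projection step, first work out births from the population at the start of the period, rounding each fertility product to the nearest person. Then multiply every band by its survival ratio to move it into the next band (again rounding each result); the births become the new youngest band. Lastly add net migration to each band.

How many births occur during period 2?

260

Call the bands 1 to 5, youngest first.
Period 1:
Births: 1050 * 0.079 = 83, 1310 * 0.067 = 88 — total 171
Band 2: 2530 * 0.963 = 2436
Band 3: 1050 * 0.962 = 1010
Band 4: 1310 * 0.947 = 1241
Band 5: 1150 * 0.919 = 1057
Net migration: Band 1 + 100 → 271
→ [271, 2436, 1010, 1241, 1057]
Period 2:
Births: 2436 * 0.079 = 192, 1010 * 0.067 = 68 — total 260
Band 2: 271 * 0.963 = 261
Band 3: 2436 * 0.962 = 2343
Band 4: 1010 * 0.947 = 956
Band 5: 1241 * 0.919 = 1140
Net migration: Band 1 + 100 → 360
→ [360, 261, 2343, 956, 1140]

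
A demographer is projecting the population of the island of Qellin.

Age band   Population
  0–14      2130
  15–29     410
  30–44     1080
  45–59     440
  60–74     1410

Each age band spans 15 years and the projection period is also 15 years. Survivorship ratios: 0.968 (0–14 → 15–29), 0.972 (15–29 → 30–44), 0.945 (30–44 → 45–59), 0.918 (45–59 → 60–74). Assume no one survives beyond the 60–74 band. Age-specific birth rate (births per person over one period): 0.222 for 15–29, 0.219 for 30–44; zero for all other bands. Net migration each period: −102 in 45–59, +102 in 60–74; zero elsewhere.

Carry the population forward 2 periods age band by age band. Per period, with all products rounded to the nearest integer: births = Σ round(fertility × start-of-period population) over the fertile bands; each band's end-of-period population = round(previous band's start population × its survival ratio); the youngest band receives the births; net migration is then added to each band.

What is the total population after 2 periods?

Numbering the bands 1..5 from youngest to oldest:
After projecting period 1:
Births: 410 × 0.222 = 91 ; 1080 × 0.219 = 237 → 328
Band 2: 2130 × 0.968 = 2062
Band 3: 410 × 0.972 = 399
Band 4: 1080 × 0.945 = 1021
Band 5: 440 × 0.918 = 404
Net migration: Band 4 − 102 → 919; Band 5 + 102 → 506
Giving 328 / 2062 / 399 / 919 / 506.
After projecting period 2:
Births: 2062 × 0.222 = 458 ; 399 × 0.219 = 87 → 545
Band 2: 328 × 0.968 = 318
Band 3: 2062 × 0.972 = 2004
Band 4: 399 × 0.945 = 377
Band 5: 919 × 0.918 = 844
Net migration: Band 4 − 102 → 275; Band 5 + 102 → 946
Giving 545 / 318 / 2004 / 275 / 946.
Total after period 2: 545 + 318 + 2004 + 275 + 946 = 4088

4088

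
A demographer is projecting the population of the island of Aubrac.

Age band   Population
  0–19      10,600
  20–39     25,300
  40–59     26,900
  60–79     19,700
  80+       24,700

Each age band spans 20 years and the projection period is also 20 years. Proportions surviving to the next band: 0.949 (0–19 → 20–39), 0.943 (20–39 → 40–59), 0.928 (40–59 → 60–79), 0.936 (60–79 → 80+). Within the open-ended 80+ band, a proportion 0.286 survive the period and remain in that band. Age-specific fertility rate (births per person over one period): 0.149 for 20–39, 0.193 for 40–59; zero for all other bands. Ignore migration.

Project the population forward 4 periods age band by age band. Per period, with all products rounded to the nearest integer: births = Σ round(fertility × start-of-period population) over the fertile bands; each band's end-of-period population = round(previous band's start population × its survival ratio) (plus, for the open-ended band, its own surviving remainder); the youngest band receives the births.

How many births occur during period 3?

3098

(Groups numbered youngest = 1 to oldest = 5.)
Period 1.
Births: 25300 × 0.149 = 3770  |  26900 × 0.193 = 5192 → 8962
Group 2: 10600 × 0.949 = 10059
Group 3: 25300 × 0.943 = 23858
Group 4: 26900 × 0.928 = 24963
Group 5: 19700 × 0.936 + 24700 × 0.286 = 18439 + 7064 = 25503
Population now: 0–19=8962, 20–39=10059, 40–59=23858, 60–79=24963, 80+=25503
Period 2.
Births: 10059 × 0.149 = 1499  |  23858 × 0.193 = 4605 → 6104
Group 2: 8962 × 0.949 = 8505
Group 3: 10059 × 0.943 = 9486
Group 4: 23858 × 0.928 = 22140
Group 5: 24963 × 0.936 + 25503 × 0.286 = 23365 + 7294 = 30659
Population now: 0–19=6104, 20–39=8505, 40–59=9486, 60–79=22140, 80+=30659
Period 3.
Births: 8505 × 0.149 = 1267  |  9486 × 0.193 = 1831 → 3098
Group 2: 6104 × 0.949 = 5793
Group 3: 8505 × 0.943 = 8020
Group 4: 9486 × 0.928 = 8803
Group 5: 22140 × 0.936 + 30659 × 0.286 = 20723 + 8768 = 29491
Population now: 0–19=3098, 20–39=5793, 40–59=8020, 60–79=8803, 80+=29491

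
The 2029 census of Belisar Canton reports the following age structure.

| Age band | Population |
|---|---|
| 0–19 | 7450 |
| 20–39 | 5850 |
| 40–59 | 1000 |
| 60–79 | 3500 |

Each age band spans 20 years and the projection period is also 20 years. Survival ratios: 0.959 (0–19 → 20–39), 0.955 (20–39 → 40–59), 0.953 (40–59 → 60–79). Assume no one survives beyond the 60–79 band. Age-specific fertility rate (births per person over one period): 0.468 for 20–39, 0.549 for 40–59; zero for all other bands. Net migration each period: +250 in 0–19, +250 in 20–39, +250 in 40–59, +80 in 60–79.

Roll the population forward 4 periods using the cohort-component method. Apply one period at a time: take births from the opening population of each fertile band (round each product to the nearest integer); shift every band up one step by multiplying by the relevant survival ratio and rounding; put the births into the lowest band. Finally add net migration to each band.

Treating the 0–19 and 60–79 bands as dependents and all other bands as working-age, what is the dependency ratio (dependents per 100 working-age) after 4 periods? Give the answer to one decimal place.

[period 1]
Births: 5850 × 0.468 = 2738  |  1000 × 0.549 = 549 → 3287
20–39: 7450 × 0.959 = 7145
40–59: 5850 × 0.955 = 5587
60–79: 1000 × 0.953 = 953
Net migration: 0–19 + 250 → 3537; 20–39 + 250 → 7395; 40–59 + 250 → 5837; 60–79 + 80 → 1033
End of period: [3537, 7395, 5837, 1033]
[period 2]
Births: 7395 × 0.468 = 3461  |  5837 × 0.549 = 3205 → 6666
20–39: 3537 × 0.959 = 3392
40–59: 7395 × 0.955 = 7062
60–79: 5837 × 0.953 = 5563
Net migration: 0–19 + 250 → 6916; 20–39 + 250 → 3642; 40–59 + 250 → 7312; 60–79 + 80 → 5643
End of period: [6916, 3642, 7312, 5643]
[period 3]
Births: 3642 × 0.468 = 1704  |  7312 × 0.549 = 4014 → 5718
20–39: 6916 × 0.959 = 6632
40–59: 3642 × 0.955 = 3478
60–79: 7312 × 0.953 = 6968
Net migration: 0–19 + 250 → 5968; 20–39 + 250 → 6882; 40–59 + 250 → 3728; 60–79 + 80 → 7048
End of period: [5968, 6882, 3728, 7048]
[period 4]
Births: 6882 × 0.468 = 3221  |  3728 × 0.549 = 2047 → 5268
20–39: 5968 × 0.959 = 5723
40–59: 6882 × 0.955 = 6572
60–79: 3728 × 0.953 = 3553
Net migration: 0–19 + 250 → 5518; 20–39 + 250 → 5973; 40–59 + 250 → 6822; 60–79 + 80 → 3633
End of period: [5518, 5973, 6822, 3633]
Dependents (band 0–19 + band 60–79) = 5518 + 3633 = 9151; working-age = 12795; ratio = 9151/12795 × 100 = 71.5

71.5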